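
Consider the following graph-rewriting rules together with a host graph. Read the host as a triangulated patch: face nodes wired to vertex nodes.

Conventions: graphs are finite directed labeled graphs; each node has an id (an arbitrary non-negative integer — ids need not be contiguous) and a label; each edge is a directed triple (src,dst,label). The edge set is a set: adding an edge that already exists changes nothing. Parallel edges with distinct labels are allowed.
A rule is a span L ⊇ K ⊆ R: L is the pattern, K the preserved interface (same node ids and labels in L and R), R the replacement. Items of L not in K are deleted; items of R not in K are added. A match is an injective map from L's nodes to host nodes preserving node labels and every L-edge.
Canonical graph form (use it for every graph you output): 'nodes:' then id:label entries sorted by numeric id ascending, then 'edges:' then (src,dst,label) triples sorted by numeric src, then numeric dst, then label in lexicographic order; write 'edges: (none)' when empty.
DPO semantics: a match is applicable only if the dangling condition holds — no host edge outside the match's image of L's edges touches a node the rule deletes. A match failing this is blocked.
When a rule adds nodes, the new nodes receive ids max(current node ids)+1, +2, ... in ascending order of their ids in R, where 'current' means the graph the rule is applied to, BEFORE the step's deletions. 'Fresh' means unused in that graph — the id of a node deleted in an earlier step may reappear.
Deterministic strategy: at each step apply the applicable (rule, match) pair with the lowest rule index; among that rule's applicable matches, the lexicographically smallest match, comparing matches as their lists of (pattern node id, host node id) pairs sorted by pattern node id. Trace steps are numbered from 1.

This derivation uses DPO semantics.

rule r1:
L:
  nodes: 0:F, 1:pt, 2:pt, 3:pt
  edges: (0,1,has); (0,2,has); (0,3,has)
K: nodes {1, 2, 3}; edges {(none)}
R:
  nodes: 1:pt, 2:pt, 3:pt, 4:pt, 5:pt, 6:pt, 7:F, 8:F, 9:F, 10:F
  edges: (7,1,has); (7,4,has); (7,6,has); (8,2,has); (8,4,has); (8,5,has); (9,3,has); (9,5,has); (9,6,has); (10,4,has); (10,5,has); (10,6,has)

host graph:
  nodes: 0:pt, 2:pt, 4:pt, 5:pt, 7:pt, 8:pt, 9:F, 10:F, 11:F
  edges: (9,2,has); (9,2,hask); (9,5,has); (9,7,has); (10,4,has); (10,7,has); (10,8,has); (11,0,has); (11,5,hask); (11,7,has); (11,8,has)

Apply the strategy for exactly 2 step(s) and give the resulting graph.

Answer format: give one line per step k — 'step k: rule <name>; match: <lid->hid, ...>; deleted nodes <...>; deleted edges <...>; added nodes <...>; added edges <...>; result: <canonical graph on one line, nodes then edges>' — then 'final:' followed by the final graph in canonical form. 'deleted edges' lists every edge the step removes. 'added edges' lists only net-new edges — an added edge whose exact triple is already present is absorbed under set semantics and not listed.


step 1: rule r1; match: 0->10, 1->4, 2->7, 3->8; deleted nodes 10; deleted edges (10,4,has); (10,7,has); (10,8,has); added nodes 12, 13, 14, 15, 16, 17, 18; added edges (15,4,has); (15,12,has); (15,14,has); (16,7,has); (16,12,has); (16,13,has); (17,8,has); (17,13,has); (17,14,has); (18,12,has); (18,13,has); (18,14,has); result: nodes: 0:pt, 2:pt, 4:pt, 5:pt, 7:pt, 8:pt, 9:F, 11:F, 12:pt, 13:pt, 14:pt, 15:F, 16:F, 17:F, 18:F edges: (9,2,has); (9,2,hask); (9,5,has); (9,7,has); (11,0,has); (11,5,hask); (11,7,has); (11,8,has); (15,4,has); (15,12,has); (15,14,has); (16,7,has); (16,12,has); (16,13,has); (17,8,has); (17,13,has); (17,14,has); (18,12,has); (18,13,has); (18,14,has)
step 2: rule r1; match: 0->15, 1->4, 2->12, 3->14; deleted nodes 15; deleted edges (15,4,has); (15,12,has); (15,14,has); added nodes 19, 20, 21, 22, 23, 24, 25; added edges (22,4,has); (22,19,has); (22,21,has); (23,12,has); (23,19,has); (23,20,has); (24,14,has); (24,20,has); (24,21,has); (25,19,has); (25,20,has); (25,21,has); result: nodes: 0:pt, 2:pt, 4:pt, 5:pt, 7:pt, 8:pt, 9:F, 11:F, 12:pt, 13:pt, 14:pt, 16:F, 17:F, 18:F, 19:pt, 20:pt, 21:pt, 22:F, 23:F, 24:F, 25:F edges: (9,2,has); (9,2,hask); (9,5,has); (9,7,has); (11,0,has); (11,5,hask); (11,7,has); (11,8,has); (16,7,has); (16,12,has); (16,13,has); (17,8,has); (17,13,has); (17,14,has); (18,12,has); (18,13,has); (18,14,has); (22,4,has); (22,19,has); (22,21,has); (23,12,has); (23,19,has); (23,20,has); (24,14,has); (24,20,has); (24,21,has); (25,19,has); (25,20,has); (25,21,has)
final:
nodes: 0:pt, 2:pt, 4:pt, 5:pt, 7:pt, 8:pt, 9:F, 11:F, 12:pt, 13:pt, 14:pt, 16:F, 17:F, 18:F, 19:pt, 20:pt, 21:pt, 22:F, 23:F, 24:F, 25:F
edges: (9,2,has); (9,2,hask); (9,5,has); (9,7,has); (11,0,has); (11,5,hask); (11,7,has); (11,8,has); (16,7,has); (16,12,has); (16,13,has); (17,8,has); (17,13,has); (17,14,has); (18,12,has); (18,13,has); (18,14,has); (22,4,has); (22,19,has); (22,21,has); (23,12,has); (23,19,has); (23,20,has); (24,14,has); (24,20,has); (24,21,has); (25,19,has); (25,20,has); (25,21,has)


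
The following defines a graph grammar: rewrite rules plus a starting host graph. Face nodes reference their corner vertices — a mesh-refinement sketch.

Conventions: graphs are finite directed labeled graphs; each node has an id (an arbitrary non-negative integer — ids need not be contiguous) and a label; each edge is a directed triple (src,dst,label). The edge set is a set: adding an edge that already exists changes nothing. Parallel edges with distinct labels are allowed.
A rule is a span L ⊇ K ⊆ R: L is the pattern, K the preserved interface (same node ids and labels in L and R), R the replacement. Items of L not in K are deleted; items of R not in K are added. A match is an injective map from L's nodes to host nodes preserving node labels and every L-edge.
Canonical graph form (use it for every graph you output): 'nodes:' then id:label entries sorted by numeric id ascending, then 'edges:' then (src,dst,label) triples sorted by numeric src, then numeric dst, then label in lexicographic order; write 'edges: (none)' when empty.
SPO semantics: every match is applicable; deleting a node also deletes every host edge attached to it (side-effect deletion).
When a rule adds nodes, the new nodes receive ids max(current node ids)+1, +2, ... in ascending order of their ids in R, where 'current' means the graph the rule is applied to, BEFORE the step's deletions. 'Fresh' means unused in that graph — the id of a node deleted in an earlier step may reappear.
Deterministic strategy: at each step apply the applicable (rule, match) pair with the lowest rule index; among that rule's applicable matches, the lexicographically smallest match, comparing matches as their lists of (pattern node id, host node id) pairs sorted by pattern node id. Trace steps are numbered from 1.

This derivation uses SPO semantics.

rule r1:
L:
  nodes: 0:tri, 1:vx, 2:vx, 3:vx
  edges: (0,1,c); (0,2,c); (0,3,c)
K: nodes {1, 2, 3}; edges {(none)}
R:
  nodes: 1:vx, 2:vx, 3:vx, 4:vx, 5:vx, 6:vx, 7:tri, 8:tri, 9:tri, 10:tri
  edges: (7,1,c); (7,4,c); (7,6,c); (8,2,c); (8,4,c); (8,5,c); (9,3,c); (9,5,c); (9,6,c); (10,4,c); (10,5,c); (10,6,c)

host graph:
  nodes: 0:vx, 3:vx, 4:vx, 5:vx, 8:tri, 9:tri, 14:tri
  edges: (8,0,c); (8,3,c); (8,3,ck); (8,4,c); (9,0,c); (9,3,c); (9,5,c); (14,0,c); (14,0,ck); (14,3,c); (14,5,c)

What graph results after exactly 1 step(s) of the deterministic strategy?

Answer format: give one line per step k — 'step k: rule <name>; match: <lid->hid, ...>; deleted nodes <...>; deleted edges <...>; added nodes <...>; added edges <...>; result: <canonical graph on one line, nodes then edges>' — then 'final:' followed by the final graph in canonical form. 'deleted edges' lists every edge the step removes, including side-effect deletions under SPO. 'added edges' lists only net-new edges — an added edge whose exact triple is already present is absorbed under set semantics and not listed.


step 1: rule r1; match: 0->8, 1->0, 2->3, 3->4; deleted nodes 8; deleted edges (8,0,c); (8,3,c); (8,3,ck); (8,4,c); added nodes 15, 16, 17, 18, 19, 20, 21; added edges (18,0,c); (18,15,c); (18,17,c); (19,3,c); (19,15,c); (19,16,c); (20,4,c); (20,16,c); (20,17,c); (21,15,c); (21,16,c); (21,17,c); result: nodes: 0:vx, 3:vx, 4:vx, 5:vx, 9:tri, 14:tri, 15:vx, 16:vx, 17:vx, 18:tri, 19:tri, 20:tri, 21:tri edges: (9,0,c); (9,3,c); (9,5,c); (14,0,c); (14,0,ck); (14,3,c); (14,5,c); (18,0,c); (18,15,c); (18,17,c); (19,3,c); (19,15,c); (19,16,c); (20,4,c); (20,16,c); (20,17,c); (21,15,c); (21,16,c); (21,17,c)
final:
nodes: 0:vx, 3:vx, 4:vx, 5:vx, 9:tri, 14:tri, 15:vx, 16:vx, 17:vx, 18:tri, 19:tri, 20:tri, 21:tri
edges: (9,0,c); (9,3,c); (9,5,c); (14,0,c); (14,0,ck); (14,3,c); (14,5,c); (18,0,c); (18,15,c); (18,17,c); (19,3,c); (19,15,c); (19,16,c); (20,4,c); (20,16,c); (20,17,c); (21,15,c); (21,16,c); (21,17,c)


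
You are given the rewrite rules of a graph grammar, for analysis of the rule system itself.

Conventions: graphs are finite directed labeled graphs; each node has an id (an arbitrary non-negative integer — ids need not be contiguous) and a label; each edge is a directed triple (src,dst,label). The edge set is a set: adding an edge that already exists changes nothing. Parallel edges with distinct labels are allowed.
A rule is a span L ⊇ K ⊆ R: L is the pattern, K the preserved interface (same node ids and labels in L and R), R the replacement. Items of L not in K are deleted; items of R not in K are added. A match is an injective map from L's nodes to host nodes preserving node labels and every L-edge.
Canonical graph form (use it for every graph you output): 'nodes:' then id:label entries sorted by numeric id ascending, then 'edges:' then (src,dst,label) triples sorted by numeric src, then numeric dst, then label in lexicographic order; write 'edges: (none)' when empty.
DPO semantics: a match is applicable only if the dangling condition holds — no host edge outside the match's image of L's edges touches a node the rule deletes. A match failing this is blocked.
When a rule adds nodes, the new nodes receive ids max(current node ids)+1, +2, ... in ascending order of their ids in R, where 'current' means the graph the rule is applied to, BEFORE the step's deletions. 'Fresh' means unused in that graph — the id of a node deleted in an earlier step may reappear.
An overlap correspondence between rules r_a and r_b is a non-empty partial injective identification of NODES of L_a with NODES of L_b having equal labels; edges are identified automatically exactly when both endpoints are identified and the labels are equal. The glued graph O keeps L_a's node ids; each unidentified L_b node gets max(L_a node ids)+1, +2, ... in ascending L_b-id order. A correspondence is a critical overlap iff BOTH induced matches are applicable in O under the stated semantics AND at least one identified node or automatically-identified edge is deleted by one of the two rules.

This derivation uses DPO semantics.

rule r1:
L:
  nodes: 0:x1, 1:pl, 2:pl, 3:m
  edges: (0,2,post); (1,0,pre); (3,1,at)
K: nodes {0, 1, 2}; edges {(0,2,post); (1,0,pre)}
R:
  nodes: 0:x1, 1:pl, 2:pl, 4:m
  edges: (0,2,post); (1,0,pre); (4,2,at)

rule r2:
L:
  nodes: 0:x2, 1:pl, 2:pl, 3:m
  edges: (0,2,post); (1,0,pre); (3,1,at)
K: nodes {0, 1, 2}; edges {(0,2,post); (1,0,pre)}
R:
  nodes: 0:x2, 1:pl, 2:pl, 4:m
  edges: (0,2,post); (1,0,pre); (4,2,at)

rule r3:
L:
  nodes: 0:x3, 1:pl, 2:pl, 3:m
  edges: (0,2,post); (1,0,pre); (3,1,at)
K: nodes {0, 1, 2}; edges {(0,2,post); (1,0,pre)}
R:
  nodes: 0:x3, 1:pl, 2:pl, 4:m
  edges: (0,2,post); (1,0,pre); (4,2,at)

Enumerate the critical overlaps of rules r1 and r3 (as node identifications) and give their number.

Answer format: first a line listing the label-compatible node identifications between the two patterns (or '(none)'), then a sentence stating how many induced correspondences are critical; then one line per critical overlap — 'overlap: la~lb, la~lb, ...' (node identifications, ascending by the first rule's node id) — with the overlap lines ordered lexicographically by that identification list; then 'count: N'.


label-compatible node identifications between L(r1) and L(r3): 1~1, 1~2, 2~1, 2~2, 3~3
2 of the induced correspondences are critical overlaps of r1 and r3.
overlap: 1~1, 2~2, 3~3
overlap: 1~1, 3~3
count: 2


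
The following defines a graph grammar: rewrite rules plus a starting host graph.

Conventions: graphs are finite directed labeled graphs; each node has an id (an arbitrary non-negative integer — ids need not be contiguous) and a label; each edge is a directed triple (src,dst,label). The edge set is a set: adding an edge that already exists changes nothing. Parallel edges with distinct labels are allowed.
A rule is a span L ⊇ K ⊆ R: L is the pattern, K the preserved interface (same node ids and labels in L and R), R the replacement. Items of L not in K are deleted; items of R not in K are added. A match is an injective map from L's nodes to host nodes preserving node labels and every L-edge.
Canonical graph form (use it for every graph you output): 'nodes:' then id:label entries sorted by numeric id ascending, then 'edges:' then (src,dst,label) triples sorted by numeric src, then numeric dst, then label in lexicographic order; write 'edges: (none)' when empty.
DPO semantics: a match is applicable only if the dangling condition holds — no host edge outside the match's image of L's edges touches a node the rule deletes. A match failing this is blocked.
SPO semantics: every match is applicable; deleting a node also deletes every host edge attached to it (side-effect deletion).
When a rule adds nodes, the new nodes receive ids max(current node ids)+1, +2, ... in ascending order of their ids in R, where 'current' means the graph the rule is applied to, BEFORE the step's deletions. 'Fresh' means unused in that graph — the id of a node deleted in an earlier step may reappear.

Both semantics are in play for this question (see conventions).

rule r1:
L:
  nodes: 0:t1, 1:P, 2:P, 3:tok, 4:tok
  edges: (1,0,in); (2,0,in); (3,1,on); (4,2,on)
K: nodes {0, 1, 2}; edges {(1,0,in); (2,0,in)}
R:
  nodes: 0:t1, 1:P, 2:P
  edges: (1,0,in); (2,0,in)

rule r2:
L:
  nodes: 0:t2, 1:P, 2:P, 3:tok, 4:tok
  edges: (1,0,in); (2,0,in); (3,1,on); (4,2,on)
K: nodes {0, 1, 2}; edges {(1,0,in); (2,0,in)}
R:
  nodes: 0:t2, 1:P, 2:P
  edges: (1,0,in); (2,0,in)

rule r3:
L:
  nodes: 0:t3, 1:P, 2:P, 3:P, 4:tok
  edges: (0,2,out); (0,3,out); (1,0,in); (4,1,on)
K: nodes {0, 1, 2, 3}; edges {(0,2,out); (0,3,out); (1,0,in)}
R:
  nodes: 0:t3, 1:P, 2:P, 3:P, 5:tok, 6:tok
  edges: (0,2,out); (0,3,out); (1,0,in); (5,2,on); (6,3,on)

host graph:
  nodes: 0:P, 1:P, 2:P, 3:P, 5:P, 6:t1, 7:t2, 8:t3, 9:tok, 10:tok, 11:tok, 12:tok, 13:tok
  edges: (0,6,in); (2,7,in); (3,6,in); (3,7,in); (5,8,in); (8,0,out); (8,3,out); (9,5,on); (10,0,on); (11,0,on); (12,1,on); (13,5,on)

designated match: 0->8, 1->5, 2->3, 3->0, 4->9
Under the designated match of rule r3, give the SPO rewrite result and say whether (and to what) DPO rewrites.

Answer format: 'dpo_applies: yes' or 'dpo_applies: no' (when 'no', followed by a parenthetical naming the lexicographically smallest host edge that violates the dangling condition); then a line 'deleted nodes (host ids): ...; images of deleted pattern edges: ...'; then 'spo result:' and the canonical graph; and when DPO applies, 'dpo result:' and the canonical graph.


dpo_applies: yes
deleted nodes (host ids): 9; images of deleted pattern edges: (9,5,on)
spo result:
nodes: 0:P, 1:P, 2:P, 3:P, 5:P, 6:t1, 7:t2, 8:t3, 10:tok, 11:tok, 12:tok, 13:tok, 14:tok, 15:tok
edges: (0,6,in); (2,7,in); (3,6,in); (3,7,in); (5,8,in); (8,0,out); (8,3,out); (10,0,on); (11,0,on); (12,1,on); (13,5,on); (14,3,on); (15,0,on)
dpo result:
nodes: 0:P, 1:P, 2:P, 3:P, 5:P, 6:t1, 7:t2, 8:t3, 10:tok, 11:tok, 12:tok, 13:tok, 14:tok, 15:tok
edges: (0,6,in); (2,7,in); (3,6,in); (3,7,in); (5,8,in); (8,0,out); (8,3,out); (10,0,on); (11,0,on); (12,1,on); (13,5,on); (14,3,on); (15,0,on)


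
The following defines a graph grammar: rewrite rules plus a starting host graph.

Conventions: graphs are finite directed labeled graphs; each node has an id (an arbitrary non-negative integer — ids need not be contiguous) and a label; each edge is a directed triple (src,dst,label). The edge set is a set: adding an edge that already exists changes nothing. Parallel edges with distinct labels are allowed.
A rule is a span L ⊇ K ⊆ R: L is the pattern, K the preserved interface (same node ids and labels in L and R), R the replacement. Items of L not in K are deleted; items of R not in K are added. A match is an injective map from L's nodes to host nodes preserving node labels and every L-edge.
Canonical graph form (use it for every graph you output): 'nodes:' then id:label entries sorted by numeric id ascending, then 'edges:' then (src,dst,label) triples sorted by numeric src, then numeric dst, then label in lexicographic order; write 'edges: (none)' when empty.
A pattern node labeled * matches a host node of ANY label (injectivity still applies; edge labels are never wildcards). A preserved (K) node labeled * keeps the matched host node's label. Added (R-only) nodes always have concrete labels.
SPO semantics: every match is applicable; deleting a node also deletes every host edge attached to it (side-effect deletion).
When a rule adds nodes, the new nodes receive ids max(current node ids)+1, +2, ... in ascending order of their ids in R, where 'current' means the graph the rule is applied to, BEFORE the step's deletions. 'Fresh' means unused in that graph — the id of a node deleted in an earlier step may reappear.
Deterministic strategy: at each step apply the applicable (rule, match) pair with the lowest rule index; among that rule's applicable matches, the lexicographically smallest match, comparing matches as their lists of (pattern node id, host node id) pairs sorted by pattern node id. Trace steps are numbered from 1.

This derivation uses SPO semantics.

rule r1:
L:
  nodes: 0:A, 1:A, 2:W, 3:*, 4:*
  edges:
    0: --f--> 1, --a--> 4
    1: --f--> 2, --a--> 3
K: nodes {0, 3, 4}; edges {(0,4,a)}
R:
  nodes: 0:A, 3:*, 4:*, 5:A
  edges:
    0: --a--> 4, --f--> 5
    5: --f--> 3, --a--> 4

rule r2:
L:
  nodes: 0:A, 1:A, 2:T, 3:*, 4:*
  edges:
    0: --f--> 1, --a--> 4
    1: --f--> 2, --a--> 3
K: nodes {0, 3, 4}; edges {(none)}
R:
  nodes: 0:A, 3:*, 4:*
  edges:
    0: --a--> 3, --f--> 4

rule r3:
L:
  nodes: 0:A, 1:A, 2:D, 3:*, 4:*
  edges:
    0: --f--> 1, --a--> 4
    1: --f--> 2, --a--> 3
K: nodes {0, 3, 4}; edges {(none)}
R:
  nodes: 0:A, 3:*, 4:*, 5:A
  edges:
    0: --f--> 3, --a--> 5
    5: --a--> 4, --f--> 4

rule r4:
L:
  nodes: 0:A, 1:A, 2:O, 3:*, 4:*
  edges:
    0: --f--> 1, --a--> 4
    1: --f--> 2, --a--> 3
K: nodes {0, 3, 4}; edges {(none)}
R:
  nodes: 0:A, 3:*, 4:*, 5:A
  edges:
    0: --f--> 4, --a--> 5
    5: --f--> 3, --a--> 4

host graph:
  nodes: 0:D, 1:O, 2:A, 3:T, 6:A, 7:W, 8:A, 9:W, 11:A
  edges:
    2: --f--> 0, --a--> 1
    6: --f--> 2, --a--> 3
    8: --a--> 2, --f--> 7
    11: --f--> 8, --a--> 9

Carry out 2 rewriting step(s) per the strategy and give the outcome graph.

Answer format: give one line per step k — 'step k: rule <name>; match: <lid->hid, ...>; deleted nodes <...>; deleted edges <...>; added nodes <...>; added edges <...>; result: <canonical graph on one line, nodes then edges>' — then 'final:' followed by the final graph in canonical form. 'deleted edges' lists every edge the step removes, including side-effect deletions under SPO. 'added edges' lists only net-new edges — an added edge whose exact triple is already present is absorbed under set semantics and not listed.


step 1: rule r1; match: 0->11, 1->8, 2->7, 3->2, 4->9; deleted nodes 7, 8; deleted edges (8,2,a); (8,7,f); (11,8,f); added nodes 12; added edges (11,12,f); (12,2,f); (12,9,a); result: nodes: 0:D, 1:O, 2:A, 3:T, 6:A, 9:W, 11:A, 12:A edges: (2,0,f); (2,1,a); (6,2,f); (6,3,a); (11,9,a); (11,12,f); (12,2,f); (12,9,a)
step 2: rule r3; match: 0->6, 1->2, 2->0, 3->1, 4->3; deleted nodes 0, 2; deleted edges (2,0,f); (2,1,a); (6,2,f); (6,3,a); (12,2,f); added nodes 13; added edges (6,1,f); (6,13,a); (13,3,a); (13,3,f); result: nodes: 1:O, 3:T, 6:A, 9:W, 11:A, 12:A, 13:A edges: (6,1,f); (6,13,a); (11,9,a); (11,12,f); (12,9,a); (13,3,a); (13,3,f)
final:
nodes: 1:O, 3:T, 6:A, 9:W, 11:A, 12:A, 13:A
edges: (6,1,f); (6,13,a); (11,9,a); (11,12,f); (12,9,a); (13,3,a); (13,3,f)


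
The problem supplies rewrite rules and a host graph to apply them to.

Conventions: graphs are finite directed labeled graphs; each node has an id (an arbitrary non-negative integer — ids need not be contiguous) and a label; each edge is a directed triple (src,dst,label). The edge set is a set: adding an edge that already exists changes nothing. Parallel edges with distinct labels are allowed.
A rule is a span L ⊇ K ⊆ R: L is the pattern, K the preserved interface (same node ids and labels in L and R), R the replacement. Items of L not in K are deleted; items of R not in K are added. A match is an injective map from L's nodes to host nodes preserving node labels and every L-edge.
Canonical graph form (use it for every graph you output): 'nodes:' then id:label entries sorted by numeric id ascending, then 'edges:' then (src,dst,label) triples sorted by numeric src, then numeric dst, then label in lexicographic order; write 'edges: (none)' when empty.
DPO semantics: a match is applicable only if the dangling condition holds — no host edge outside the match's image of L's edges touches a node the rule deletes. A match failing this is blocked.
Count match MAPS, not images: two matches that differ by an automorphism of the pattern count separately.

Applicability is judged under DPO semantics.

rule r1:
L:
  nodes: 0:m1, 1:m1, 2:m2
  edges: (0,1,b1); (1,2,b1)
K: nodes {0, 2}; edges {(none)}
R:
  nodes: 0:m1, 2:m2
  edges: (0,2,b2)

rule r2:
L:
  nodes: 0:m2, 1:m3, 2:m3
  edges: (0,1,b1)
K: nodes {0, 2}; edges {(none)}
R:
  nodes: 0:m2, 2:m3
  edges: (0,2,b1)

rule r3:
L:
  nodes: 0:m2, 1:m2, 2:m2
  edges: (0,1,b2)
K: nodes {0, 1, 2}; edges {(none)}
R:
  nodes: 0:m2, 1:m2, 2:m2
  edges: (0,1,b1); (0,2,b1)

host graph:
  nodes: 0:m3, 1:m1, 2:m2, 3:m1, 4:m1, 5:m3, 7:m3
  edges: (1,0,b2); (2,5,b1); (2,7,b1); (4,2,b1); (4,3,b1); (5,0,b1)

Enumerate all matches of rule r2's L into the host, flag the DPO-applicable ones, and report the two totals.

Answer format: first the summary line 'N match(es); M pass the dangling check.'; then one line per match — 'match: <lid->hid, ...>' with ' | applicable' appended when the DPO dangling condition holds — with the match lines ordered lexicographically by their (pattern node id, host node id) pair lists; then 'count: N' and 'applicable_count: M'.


4 match(es); 2 pass the dangling check.
match: 0->2, 1->5, 2->0
match: 0->2, 1->5, 2->7
match: 0->2, 1->7, 2->0 | applicable
match: 0->2, 1->7, 2->5 | applicable
count: 4
applicable_count: 2


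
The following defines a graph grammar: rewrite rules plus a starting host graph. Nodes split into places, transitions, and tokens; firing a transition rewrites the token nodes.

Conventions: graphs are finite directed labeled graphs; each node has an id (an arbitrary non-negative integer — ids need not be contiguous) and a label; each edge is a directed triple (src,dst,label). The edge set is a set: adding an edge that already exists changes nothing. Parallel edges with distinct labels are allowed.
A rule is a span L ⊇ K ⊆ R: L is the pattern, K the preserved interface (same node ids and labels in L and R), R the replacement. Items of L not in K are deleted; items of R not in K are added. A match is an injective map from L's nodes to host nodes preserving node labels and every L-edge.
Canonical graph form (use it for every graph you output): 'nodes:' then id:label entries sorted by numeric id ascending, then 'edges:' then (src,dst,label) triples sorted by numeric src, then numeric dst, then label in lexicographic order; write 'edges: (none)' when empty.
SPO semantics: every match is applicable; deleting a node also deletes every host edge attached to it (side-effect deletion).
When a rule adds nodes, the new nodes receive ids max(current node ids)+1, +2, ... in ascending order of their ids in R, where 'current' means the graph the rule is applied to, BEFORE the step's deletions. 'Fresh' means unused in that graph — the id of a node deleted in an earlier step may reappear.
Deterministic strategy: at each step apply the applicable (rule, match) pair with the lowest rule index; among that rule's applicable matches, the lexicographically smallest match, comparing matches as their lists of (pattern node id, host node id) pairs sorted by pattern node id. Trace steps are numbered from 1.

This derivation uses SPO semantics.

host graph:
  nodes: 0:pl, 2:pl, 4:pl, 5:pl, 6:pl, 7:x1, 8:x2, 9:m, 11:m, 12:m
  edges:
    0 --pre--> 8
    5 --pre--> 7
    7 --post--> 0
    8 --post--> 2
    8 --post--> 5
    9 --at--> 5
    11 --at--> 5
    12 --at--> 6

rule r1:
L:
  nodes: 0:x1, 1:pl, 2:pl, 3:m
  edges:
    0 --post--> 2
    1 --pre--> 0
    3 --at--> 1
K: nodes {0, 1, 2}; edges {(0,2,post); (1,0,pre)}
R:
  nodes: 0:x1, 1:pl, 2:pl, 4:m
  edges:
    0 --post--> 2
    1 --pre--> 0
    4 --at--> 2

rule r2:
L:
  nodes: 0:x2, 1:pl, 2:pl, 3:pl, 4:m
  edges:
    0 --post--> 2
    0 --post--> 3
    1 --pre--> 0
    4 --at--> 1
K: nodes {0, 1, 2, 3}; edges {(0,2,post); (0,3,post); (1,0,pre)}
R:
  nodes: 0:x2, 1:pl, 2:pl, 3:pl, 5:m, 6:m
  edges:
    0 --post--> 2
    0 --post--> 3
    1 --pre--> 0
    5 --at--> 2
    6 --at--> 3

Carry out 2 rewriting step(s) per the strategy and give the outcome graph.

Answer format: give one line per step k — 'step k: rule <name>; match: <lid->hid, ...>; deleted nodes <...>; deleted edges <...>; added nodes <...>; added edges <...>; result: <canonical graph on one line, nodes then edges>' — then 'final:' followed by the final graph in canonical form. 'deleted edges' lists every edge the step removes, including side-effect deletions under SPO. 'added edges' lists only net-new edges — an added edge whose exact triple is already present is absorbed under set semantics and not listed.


step 1: rule r1; match: 0->7, 1->5, 2->0, 3->9; deleted nodes 9; deleted edges (9,5,at); added nodes 13; added edges (13,0,at); result: nodes: 0:pl, 2:pl, 4:pl, 5:pl, 6:pl, 7:x1, 8:x2, 11:m, 12:m, 13:m edges: (0,8,pre); (5,7,pre); (7,0,post); (8,2,post); (8,5,post); (11,5,at); (12,6,at); (13,0,at)
step 2: rule r1; match: 0->7, 1->5, 2->0, 3->11; deleted nodes 11; deleted edges (11,5,at); added nodes 14; added edges (14,0,at); result: nodes: 0:pl, 2:pl, 4:pl, 5:pl, 6:pl, 7:x1, 8:x2, 12:m, 13:m, 14:m edges: (0,8,pre); (5,7,pre); (7,0,post); (8,2,post); (8,5,post); (12,6,at); (13,0,at); (14,0,at)
final:
nodes: 0:pl, 2:pl, 4:pl, 5:pl, 6:pl, 7:x1, 8:x2, 12:m, 13:m, 14:m
edges: (0,8,pre); (5,7,pre); (7,0,post); (8,2,post); (8,5,post); (12,6,at); (13,0,at); (14,0,at)


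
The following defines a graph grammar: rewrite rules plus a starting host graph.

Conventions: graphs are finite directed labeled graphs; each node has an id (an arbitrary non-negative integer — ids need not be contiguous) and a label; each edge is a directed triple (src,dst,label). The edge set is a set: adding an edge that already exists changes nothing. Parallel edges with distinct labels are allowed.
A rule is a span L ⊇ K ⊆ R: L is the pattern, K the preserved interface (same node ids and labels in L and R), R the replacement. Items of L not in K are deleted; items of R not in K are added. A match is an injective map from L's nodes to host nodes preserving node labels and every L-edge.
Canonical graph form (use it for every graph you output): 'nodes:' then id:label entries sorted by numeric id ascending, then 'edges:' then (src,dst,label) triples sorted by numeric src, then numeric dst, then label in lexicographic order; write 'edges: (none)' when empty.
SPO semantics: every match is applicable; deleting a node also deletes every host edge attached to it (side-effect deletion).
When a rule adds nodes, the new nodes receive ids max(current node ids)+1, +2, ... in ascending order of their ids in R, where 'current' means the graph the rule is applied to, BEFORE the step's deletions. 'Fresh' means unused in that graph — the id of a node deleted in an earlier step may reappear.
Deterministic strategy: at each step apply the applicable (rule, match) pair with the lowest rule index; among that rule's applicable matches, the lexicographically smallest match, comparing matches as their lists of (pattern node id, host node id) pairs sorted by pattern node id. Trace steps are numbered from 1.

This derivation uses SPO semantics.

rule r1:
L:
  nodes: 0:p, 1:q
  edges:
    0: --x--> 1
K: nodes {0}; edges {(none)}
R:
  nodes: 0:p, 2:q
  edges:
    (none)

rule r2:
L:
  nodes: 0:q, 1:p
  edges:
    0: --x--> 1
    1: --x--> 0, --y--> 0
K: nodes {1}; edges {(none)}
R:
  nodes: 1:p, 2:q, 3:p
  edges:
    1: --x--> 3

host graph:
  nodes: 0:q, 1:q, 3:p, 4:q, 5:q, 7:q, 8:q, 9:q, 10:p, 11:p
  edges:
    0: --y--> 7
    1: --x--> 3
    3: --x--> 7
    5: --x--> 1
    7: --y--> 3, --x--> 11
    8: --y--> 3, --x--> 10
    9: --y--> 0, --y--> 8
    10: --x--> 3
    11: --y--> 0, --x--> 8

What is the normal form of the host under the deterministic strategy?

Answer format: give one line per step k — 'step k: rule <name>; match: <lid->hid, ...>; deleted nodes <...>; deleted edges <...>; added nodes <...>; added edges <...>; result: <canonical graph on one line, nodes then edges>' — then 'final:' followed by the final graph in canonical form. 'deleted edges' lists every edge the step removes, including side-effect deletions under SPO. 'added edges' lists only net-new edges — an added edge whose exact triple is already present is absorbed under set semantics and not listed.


step 1: rule r1; match: 0->3, 1->7; deleted nodes 7; deleted edges (0,7,y); (3,7,x); (7,3,y); (7,11,x); added nodes 12; added edges (none); result: nodes: 0:q, 1:q, 3:p, 4:q, 5:q, 8:q, 9:q, 10:p, 11:p, 12:q edges: (1,3,x); (5,1,x); (8,3,y); (8,10,x); (9,0,y); (9,8,y); (10,3,x); (11,0,y); (11,8,x)
step 2: rule r1; match: 0->11, 1->8; deleted nodes 8; deleted edges (8,3,y); (8,10,x); (9,8,y); (11,8,x); added nodes 13; added edges (none); result: nodes: 0:q, 1:q, 3:p, 4:q, 5:q, 9:q, 10:p, 11:p, 12:q, 13:q edges: (1,3,x); (5,1,x); (9,0,y); (10,3,x); (11,0,y)
final:
nodes: 0:q, 1:q, 3:p, 4:q, 5:q, 9:q, 10:p, 11:p, 12:q, 13:q
edges: (1,3,x); (5,1,x); (9,0,y); (10,3,x); (11,0,y)


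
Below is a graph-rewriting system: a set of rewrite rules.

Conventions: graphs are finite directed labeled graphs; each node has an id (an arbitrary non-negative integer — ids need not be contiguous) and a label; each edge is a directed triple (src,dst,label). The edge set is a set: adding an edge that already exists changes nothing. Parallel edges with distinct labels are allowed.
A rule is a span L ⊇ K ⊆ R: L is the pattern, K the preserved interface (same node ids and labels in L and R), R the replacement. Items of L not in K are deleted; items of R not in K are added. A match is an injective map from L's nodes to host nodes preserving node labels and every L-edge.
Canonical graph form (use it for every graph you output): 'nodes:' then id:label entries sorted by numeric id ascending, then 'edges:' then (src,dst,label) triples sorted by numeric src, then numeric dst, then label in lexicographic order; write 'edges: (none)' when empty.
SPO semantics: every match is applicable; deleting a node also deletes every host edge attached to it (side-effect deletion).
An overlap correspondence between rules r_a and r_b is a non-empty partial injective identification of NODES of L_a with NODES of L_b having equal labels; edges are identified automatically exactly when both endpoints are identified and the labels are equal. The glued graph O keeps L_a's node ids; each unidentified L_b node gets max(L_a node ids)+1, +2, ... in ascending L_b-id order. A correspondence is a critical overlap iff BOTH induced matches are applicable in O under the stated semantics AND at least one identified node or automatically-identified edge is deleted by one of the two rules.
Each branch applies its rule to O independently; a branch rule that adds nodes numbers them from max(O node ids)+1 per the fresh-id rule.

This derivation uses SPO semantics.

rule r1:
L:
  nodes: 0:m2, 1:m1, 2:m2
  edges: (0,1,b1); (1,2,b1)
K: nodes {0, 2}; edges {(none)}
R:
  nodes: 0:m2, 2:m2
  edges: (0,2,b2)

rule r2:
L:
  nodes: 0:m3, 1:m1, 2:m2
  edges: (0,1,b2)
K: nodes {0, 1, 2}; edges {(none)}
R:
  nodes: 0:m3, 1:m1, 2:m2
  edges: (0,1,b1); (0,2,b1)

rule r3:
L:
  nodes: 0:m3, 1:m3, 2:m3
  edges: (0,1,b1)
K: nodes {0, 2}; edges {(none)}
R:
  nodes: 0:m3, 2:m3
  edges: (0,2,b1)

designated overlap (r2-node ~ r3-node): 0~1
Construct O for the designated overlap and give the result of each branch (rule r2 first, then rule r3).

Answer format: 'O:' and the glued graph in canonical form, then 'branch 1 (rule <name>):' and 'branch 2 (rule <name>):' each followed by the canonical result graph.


O:
nodes: 0:m3, 1:m1, 2:m2, 3:m3, 4:m3
edges: (0,1,b2); (3,0,b1)
branch 1 (rule r2):
nodes: 0:m3, 1:m1, 2:m2, 3:m3, 4:m3
edges: (0,1,b1); (0,2,b1); (3,0,b1)
branch 2 (rule r3):
nodes: 1:m1, 2:m2, 3:m3, 4:m3
edges: (3,4,b1)


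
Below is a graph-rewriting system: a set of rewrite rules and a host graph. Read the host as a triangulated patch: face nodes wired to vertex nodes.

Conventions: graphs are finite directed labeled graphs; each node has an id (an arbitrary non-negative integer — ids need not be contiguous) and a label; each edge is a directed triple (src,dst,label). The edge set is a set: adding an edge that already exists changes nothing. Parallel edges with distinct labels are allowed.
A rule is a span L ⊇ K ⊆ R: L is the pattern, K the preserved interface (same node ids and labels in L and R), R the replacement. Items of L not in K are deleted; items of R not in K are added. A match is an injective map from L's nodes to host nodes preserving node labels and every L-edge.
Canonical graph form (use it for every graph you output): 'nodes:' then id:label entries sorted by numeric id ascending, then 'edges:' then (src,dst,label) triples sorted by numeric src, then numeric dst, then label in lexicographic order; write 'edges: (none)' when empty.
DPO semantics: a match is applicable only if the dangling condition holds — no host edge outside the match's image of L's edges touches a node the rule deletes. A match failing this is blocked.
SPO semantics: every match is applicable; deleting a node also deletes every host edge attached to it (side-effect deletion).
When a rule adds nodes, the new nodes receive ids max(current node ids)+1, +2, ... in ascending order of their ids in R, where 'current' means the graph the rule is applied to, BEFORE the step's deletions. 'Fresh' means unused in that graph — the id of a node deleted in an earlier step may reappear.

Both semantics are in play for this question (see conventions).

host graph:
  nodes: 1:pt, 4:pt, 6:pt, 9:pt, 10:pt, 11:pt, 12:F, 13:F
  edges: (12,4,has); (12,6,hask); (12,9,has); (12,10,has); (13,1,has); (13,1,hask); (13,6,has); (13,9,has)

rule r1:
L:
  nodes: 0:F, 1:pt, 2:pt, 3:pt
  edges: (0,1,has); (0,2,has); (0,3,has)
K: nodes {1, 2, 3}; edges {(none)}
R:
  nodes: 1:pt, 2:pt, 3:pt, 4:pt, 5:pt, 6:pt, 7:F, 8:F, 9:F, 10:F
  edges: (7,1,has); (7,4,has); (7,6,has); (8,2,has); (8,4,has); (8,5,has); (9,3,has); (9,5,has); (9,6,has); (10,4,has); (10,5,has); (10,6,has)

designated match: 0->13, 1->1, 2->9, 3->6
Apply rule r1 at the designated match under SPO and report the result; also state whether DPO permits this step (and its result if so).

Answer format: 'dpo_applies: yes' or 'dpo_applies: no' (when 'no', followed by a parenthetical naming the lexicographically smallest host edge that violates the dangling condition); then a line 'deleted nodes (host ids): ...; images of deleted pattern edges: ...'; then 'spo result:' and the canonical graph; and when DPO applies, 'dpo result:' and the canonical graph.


dpo_applies: no
(the rule deletes node 13, which keeps host edge (13,1,hask) outside the match image — the dangling condition fails, DPO blocks; SPO proceeds and side-deletes such edges)
deleted nodes (host ids): 13; images of deleted pattern edges: (13,1,has); (13,6,has); (13,9,has)
spo result:
nodes: 1:pt, 4:pt, 6:pt, 9:pt, 10:pt, 11:pt, 12:F, 14:pt, 15:pt, 16:pt, 17:F, 18:F, 19:F, 20:F
edges: (12,4,has); (12,6,hask); (12,9,has); (12,10,has); (17,1,has); (17,14,has); (17,16,has); (18,9,has); (18,14,has); (18,15,has); (19,6,has); (19,15,has); (19,16,has); (20,14,has); (20,15,has); (20,16,has)


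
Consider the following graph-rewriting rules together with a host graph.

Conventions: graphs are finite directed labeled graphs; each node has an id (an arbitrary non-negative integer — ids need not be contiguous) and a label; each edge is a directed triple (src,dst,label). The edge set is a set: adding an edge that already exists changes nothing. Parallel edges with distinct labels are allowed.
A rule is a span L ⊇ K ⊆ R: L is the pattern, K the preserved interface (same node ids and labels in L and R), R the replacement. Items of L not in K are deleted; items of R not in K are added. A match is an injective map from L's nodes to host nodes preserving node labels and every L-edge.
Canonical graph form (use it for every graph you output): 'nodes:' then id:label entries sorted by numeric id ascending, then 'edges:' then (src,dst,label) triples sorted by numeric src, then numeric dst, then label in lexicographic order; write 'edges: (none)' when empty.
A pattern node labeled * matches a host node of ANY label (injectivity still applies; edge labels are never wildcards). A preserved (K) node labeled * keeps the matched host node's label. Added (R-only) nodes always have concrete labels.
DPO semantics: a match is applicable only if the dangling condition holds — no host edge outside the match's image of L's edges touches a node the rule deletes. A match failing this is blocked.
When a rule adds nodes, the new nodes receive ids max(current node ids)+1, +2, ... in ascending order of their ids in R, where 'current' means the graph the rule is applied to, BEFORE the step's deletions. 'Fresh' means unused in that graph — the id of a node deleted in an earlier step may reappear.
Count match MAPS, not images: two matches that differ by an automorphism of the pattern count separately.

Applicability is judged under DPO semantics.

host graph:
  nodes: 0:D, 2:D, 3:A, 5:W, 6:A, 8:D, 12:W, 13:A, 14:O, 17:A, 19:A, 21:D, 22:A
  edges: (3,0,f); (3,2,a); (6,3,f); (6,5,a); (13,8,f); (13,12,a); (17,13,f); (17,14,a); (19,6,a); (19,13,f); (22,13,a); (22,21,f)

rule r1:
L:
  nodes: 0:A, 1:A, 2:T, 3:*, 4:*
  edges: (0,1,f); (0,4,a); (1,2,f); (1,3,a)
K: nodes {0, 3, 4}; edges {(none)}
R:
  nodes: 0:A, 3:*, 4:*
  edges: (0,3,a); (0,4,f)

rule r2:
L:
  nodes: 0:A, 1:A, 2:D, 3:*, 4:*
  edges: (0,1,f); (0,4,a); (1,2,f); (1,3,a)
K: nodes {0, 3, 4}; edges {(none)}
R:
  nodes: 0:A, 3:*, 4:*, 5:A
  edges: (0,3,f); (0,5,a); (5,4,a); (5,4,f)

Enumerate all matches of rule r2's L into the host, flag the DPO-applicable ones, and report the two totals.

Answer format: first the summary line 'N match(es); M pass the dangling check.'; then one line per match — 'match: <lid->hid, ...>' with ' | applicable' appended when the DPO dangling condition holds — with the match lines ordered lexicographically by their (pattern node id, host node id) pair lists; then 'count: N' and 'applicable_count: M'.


3 match(es); 1 pass the dangling check.
match: 0->6, 1->3, 2->0, 3->2, 4->5 | applicable
match: 0->17, 1->13, 2->8, 3->12, 4->14
match: 0->19, 1->13, 2->8, 3->12, 4->6
count: 3
applicable_count: 1


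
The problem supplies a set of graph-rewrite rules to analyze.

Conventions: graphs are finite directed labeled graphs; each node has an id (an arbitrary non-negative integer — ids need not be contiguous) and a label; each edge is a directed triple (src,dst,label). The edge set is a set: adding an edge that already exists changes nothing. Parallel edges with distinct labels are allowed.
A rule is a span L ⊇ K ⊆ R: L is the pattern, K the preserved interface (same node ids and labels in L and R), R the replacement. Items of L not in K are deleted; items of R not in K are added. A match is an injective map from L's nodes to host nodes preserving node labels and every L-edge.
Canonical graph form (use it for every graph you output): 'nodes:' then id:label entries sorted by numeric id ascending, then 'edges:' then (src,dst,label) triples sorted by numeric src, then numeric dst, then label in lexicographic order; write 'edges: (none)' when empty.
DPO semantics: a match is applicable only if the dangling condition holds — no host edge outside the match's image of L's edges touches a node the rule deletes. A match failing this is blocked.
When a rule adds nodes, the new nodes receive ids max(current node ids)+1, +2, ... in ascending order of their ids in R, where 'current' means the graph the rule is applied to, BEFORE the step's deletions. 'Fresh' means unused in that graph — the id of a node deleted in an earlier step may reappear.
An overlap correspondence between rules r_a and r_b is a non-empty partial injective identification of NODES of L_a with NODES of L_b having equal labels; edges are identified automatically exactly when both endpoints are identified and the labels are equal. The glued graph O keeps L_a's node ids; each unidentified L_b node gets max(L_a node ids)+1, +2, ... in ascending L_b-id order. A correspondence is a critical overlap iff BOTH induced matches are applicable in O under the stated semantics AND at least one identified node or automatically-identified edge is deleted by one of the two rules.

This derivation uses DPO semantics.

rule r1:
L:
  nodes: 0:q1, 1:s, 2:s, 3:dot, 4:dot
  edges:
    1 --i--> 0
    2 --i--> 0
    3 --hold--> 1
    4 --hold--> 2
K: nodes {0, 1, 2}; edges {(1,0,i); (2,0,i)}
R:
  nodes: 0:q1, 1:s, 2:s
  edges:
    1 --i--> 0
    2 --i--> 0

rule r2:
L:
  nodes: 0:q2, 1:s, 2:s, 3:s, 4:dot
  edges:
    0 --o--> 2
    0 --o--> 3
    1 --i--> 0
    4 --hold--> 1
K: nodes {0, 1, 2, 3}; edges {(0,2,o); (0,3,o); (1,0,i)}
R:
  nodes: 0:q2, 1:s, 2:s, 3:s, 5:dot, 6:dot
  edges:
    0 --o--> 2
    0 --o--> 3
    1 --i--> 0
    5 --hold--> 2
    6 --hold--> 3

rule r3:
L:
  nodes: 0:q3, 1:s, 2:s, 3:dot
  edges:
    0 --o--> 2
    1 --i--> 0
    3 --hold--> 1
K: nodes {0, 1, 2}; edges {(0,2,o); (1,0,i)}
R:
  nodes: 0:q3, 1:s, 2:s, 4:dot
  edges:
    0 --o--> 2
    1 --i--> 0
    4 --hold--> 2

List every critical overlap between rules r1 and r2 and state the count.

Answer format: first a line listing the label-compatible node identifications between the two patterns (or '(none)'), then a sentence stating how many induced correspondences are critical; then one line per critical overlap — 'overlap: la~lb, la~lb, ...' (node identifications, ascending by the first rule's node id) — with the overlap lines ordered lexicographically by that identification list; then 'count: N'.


label-compatible node identifications between L(r1) and L(r2): 1~1, 1~2, 1~3, 2~1, 2~2, 2~3, 3~4, 4~4
6 of the induced correspondences are critical overlaps of r1 and r2.
overlap: 1~1, 2~2, 3~4
overlap: 1~1, 2~3, 3~4
overlap: 1~1, 3~4
overlap: 1~2, 2~1, 4~4
overlap: 1~3, 2~1, 4~4
overlap: 2~1, 4~4
count: 6
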